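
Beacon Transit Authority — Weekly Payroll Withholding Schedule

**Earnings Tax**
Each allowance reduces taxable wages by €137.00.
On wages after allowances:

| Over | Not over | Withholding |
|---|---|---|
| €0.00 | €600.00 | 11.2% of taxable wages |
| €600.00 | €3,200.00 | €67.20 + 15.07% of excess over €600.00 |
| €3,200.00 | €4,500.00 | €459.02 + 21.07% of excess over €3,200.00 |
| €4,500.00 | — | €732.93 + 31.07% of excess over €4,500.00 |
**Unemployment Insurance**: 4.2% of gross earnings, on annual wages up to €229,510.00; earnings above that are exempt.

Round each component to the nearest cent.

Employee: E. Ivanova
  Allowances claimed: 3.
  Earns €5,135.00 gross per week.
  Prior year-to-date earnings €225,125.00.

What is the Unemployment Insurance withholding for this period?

Unemployment Insurance: cap €229,510.00 − YTD €225,125.00 = €4,385.00 subject; 4.2% × €4,385.00 = €184.17

€184.17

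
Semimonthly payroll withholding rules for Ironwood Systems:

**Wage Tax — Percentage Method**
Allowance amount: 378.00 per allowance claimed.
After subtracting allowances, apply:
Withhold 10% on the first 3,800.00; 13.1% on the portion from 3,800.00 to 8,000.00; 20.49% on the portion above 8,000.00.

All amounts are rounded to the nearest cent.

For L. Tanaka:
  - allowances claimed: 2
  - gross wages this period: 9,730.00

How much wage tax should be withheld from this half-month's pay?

Wage Tax: taxable = 9,730.00 − 2×378.00 = 8,974.00
  930.20 + 20.49% × (8,974.00 − 8,000.00) = 930.20 + 20.49% × 974.00 = 1,129.77

1,129.77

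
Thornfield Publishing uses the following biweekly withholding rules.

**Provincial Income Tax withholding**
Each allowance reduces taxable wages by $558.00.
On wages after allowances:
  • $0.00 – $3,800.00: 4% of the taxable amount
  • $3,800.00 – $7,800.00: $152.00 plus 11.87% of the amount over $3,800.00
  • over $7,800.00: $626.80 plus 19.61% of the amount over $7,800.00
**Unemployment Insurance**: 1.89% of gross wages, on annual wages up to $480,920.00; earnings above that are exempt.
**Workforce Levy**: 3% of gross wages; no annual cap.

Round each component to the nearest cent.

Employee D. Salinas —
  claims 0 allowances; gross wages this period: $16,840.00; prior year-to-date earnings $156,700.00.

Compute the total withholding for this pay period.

$3,223.02

Provincial Income Tax: taxable = $16,840.00
  $626.80 + 19.61% × ($16,840.00 − $7,800.00) = $626.80 + 19.61% × $9,040.00 = $2,399.54
Unemployment Insurance: 1.89% × $16,840.00 = $318.28
Workforce Levy: 3% × $16,840.00 = $505.20
Total: $2,399.54 + $318.28 + $505.20 = $3,223.02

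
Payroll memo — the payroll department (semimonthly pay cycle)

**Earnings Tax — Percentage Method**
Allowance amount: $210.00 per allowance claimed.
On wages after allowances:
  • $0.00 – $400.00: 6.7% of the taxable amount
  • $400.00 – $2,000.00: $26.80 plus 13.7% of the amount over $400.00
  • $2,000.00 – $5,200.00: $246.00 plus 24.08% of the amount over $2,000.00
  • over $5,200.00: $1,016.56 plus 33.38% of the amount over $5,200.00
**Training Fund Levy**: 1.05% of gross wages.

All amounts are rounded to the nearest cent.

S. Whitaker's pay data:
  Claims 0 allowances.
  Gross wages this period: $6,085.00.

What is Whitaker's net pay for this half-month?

Earnings Tax: taxable = $6,085.00
  $1,016.56 + 33.38% × ($6,085.00 − $5,200.00) = $1,016.56 + 33.38% × $885.00 = $1,311.97
Training Fund Levy: 1.05% × $6,085.00 = $63.89
Total withheld: $1,311.97 + $63.89 = $1,375.86
Net pay: $6,085.00 − $1,375.86 = $4,709.14

$4,709.14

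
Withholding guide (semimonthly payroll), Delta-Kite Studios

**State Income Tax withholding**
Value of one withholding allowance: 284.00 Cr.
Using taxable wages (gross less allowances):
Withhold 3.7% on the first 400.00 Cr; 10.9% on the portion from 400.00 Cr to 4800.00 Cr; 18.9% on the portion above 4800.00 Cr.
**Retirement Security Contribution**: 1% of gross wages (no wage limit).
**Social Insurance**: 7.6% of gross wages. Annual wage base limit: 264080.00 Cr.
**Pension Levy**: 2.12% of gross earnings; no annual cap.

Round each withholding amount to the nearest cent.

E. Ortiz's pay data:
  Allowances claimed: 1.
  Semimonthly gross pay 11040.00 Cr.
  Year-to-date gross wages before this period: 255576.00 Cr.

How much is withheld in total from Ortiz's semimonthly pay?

State Income Tax: taxable = 11040.00 Cr − 1×284.00 Cr = 10756.00 Cr
  494.40 Cr + 18.9% × (10756.00 Cr − 4800.00 Cr) = 494.40 Cr + 18.9% × 5956.00 Cr = 1620.08 Cr
Retirement Security Contribution: 1% × 11040.00 Cr = 110.40 Cr
Social Insurance: cap 264080.00 Cr − YTD 255576.00 Cr = 8504.00 Cr subject; 7.6% × 8504.00 Cr = 646.30 Cr
Pension Levy: 2.12% × 11040.00 Cr = 234.05 Cr
Total: 1620.08 Cr + 110.40 Cr + 646.30 Cr + 234.05 Cr = 2610.83 Cr

2610.83 Cr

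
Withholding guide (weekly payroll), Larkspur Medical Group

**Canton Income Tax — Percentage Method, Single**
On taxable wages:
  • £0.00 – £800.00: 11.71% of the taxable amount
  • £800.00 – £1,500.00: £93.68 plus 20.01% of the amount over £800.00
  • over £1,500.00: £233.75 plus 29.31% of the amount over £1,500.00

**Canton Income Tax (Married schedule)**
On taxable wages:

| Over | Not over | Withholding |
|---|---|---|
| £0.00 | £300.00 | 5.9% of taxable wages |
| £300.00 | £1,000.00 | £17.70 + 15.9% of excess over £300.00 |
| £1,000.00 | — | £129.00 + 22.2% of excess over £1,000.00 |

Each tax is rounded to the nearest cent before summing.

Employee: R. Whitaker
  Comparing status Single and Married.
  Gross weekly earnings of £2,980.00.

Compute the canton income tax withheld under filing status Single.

Canton Income Tax (Single): taxable = £2,980.00
  £233.75 + 29.31% × (£2,980.00 − £1,500.00) = £233.75 + 29.31% × £1,480.00 = £667.54

£667.54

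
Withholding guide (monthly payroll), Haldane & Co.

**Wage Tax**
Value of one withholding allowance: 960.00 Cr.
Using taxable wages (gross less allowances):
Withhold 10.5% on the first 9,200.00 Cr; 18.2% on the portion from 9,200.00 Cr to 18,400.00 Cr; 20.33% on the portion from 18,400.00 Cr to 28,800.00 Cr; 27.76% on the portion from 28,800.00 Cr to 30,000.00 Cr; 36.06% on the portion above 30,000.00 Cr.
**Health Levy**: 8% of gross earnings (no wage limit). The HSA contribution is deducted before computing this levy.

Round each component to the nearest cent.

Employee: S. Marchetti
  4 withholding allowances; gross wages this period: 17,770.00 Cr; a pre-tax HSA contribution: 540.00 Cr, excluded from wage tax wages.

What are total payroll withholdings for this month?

Wage Tax: taxable = 17,770.00 Cr − 540.00 Cr − 4×960.00 Cr = 13,390.00 Cr
  966.00 Cr + 18.2% × (13,390.00 Cr − 9,200.00 Cr) = 966.00 Cr + 18.2% × 4,190.00 Cr = 1,728.58 Cr
Health Levy: 8% × 17,230.00 Cr = 1,378.40 Cr
Total: 1,728.58 Cr + 1,378.40 Cr = 3,106.98 Cr

3,106.98 Cr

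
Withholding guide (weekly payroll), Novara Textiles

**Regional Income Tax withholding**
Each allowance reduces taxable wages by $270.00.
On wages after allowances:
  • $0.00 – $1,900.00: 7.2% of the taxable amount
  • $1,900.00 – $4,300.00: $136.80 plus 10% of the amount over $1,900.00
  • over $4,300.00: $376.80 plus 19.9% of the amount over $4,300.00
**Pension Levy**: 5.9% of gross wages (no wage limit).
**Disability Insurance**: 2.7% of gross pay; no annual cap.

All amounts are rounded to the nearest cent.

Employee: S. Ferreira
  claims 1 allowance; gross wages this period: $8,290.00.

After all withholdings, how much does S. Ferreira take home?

$6,459.98

Regional Income Tax: taxable = $8,290.00 − 1×$270.00 = $8,020.00
  $376.80 + 19.9% × ($8,020.00 − $4,300.00) = $376.80 + 19.9% × $3,720.00 = $1,117.08
Pension Levy: 5.9% × $8,290.00 = $489.11
Disability Insurance: 2.7% × $8,290.00 = $223.83
Total withheld: $1,117.08 + $489.11 + $223.83 = $1,830.02
Net pay: $8,290.00 − $1,830.02 = $6,459.98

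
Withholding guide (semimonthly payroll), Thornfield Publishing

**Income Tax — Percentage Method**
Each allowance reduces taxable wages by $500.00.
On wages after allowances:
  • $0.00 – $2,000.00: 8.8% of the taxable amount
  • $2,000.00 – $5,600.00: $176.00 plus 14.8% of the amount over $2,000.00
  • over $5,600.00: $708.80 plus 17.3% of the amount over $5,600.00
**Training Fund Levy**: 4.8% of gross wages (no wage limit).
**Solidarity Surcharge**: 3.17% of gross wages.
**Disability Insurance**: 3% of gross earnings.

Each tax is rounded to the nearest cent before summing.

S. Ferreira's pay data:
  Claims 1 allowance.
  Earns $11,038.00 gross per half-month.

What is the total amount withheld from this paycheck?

$2,773.93

Income Tax: taxable = $11,038.00 − 1×$500.00 = $10,538.00
  $708.80 + 17.3% × ($10,538.00 − $5,600.00) = $708.80 + 17.3% × $4,938.00 = $1,563.07
Training Fund Levy: 4.8% × $11,038.00 = $529.82
Solidarity Surcharge: 3.17% × $11,038.00 = $349.90
Disability Insurance: 3% × $11,038.00 = $331.14
Total: $1,563.07 + $529.82 + $349.90 + $331.14 = $2,773.93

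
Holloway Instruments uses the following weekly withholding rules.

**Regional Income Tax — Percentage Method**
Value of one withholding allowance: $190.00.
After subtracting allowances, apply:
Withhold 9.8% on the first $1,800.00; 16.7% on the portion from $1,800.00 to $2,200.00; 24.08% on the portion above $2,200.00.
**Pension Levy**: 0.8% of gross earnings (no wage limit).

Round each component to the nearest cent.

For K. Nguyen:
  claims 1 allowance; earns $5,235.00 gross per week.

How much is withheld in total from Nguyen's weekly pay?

$970.16

Regional Income Tax: taxable = $5,235.00 − 1×$190.00 = $5,045.00
  $243.20 + 24.08% × ($5,045.00 − $2,200.00) = $243.20 + 24.08% × $2,845.00 = $928.28
Pension Levy: 0.8% × $5,235.00 = $41.88
Total: $928.28 + $41.88 = $970.16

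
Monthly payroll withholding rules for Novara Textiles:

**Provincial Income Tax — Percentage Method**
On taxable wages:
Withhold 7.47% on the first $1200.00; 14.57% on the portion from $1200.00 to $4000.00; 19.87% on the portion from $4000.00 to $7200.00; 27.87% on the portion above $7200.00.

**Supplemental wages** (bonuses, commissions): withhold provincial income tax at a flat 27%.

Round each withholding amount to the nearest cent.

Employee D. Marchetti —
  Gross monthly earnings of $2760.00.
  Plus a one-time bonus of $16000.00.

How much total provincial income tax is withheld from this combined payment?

Provincial Income Tax: taxable = $2760.00
  $89.64 + 14.57% × ($2760.00 − $1200.00) = $89.64 + 14.57% × $1560.00 = $316.93
Supplemental (27% flat on bonus): 27% × $16000.00 = $4320.00
Total provincial income tax: $316.93 + $4320.00 = $4636.93

$4636.93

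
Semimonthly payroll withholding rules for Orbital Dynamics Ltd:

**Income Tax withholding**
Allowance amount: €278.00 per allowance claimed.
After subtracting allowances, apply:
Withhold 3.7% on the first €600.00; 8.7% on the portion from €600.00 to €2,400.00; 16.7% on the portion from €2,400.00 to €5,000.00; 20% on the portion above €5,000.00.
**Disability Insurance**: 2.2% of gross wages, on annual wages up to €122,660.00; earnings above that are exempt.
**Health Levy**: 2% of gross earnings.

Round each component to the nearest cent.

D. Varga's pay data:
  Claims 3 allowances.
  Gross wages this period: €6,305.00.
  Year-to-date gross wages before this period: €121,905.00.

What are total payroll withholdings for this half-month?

Income Tax: taxable = €6,305.00 − 3×€278.00 = €5,471.00
  €613.00 + 20% × (€5,471.00 − €5,000.00) = €613.00 + 20% × €471.00 = €707.20
Disability Insurance: cap €122,660.00 − YTD €121,905.00 = €755.00 subject; 2.2% × €755.00 = €16.61
Health Levy: 2% × €6,305.00 = €126.10
Total: €707.20 + €16.61 + €126.10 = €849.91

€849.91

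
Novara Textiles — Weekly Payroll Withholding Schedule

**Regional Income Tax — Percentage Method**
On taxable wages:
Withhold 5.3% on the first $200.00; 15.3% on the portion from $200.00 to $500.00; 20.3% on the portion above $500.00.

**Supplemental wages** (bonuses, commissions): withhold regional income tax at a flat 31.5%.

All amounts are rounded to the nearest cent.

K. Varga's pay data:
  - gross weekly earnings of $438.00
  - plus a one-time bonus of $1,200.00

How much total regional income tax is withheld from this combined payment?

$425.01

Regional Income Tax: taxable = $438.00
  $10.60 + 15.3% × ($438.00 − $200.00) = $10.60 + 15.3% × $238.00 = $47.01
Supplemental (31.5% flat on bonus): 31.5% × $1,200.00 = $378.00
Total regional income tax: $47.01 + $378.00 = $425.01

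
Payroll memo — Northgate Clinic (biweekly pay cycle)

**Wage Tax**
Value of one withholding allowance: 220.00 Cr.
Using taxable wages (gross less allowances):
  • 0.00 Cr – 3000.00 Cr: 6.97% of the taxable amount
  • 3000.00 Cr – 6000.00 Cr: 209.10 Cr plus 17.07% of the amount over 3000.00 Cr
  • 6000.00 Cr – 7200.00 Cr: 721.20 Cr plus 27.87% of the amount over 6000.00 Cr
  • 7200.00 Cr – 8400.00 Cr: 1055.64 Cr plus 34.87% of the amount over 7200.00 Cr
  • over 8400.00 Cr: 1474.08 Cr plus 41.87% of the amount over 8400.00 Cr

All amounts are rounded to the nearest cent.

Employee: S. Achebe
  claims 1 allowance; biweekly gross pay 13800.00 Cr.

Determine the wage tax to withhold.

Wage Tax: taxable = 13800.00 Cr − 1×220.00 Cr = 13580.00 Cr
  1474.08 Cr + 41.87% × (13580.00 Cr − 8400.00 Cr) = 1474.08 Cr + 41.87% × 5180.00 Cr = 3642.95 Cr

3642.95 Cr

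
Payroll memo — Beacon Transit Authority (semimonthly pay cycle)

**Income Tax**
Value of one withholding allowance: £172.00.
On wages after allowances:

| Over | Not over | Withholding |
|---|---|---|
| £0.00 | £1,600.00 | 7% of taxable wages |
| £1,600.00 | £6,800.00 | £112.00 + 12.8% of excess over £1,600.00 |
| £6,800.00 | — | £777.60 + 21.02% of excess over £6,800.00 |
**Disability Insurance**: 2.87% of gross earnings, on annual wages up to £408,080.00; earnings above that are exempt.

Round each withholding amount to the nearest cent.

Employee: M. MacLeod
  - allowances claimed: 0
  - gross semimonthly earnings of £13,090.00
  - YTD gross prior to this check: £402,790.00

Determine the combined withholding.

Income Tax: taxable = £13,090.00
  £777.60 + 21.02% × (£13,090.00 − £6,800.00) = £777.60 + 21.02% × £6,290.00 = £2,099.76
Disability Insurance: cap £408,080.00 − YTD £402,790.00 = £5,290.00 subject; 2.87% × £5,290.00 = £151.82
Total: £2,099.76 + £151.82 = £2,251.58

£2,251.58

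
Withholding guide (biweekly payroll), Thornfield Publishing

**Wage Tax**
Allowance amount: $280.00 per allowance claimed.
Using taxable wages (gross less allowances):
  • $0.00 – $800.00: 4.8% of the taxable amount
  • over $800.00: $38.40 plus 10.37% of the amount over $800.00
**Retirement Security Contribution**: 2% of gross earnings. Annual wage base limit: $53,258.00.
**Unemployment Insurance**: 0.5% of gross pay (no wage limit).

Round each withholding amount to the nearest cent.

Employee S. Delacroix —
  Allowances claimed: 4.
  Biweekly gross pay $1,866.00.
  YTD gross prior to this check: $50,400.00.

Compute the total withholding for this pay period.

Wage Tax: taxable = $1,866.00 − 4×$280.00 = $746.00
  4.8% × $746.00 = $35.81
Retirement Security Contribution: 2% × $1,866.00 = $37.32
Unemployment Insurance: 0.5% × $1,866.00 = $9.33
Total: $35.81 + $37.32 + $9.33 = $82.46

$82.46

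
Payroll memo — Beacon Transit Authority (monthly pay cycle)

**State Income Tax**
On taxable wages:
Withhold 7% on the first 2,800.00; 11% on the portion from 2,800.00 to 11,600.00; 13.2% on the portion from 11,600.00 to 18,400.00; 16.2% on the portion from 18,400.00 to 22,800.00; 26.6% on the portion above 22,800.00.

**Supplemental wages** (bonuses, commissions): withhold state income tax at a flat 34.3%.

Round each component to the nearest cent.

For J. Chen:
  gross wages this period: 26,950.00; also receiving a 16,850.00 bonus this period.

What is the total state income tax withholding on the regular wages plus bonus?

State Income Tax: taxable = 26,950.00
  2,774.40 + 26.6% × (26,950.00 − 22,800.00) = 2,774.40 + 26.6% × 4,150.00 = 3,878.30
Supplemental (34.3% flat on bonus): 34.3% × 16,850.00 = 5,779.55
Total state income tax: 3,878.30 + 5,779.55 = 9,657.85

9,657.85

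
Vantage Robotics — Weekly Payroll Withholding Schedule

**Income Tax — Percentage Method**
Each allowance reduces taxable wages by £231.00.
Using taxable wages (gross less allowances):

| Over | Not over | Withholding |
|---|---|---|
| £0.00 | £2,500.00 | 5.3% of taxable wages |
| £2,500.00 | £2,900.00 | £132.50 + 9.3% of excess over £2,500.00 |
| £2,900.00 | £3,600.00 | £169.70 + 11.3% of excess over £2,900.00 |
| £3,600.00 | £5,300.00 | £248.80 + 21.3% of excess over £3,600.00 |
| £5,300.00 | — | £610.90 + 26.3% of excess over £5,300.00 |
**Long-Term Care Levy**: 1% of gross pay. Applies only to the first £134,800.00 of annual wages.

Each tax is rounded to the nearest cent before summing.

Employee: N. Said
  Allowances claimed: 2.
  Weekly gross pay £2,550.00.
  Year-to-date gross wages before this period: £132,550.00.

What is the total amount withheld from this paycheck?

Income Tax: taxable = £2,550.00 − 2×£231.00 = £2,088.00
  5.3% × £2,088.00 = £110.66
Long-Term Care Levy: cap £134,800.00 − YTD £132,550.00 = £2,250.00 subject; 1% × £2,250.00 = £22.50
Total: £110.66 + £22.50 = £133.16

£133.16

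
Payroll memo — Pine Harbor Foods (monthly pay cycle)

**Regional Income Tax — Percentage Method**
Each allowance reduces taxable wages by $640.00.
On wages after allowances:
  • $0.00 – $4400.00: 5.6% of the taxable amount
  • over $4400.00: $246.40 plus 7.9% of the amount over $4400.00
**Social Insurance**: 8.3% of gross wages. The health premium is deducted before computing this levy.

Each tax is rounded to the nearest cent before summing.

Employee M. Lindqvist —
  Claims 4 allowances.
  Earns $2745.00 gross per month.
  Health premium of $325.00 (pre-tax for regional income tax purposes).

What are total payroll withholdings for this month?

Regional Income Tax: taxable = $2745.00 − $325.00 − 4×$640.00 = $-140.00
  Taxable ≤ 0 → $0.00
Social Insurance: 8.3% × $2420.00 = $200.86
Total: $0.00 + $200.86 = $200.86

$200.86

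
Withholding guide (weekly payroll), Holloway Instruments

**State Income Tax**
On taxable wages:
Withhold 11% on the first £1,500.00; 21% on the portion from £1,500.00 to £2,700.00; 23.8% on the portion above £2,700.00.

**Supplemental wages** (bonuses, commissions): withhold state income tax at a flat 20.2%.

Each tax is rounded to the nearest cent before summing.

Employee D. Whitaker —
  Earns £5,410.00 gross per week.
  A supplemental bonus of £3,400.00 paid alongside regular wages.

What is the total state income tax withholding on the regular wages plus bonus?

State Income Tax: taxable = £5,410.00
  £417.00 + 23.8% × (£5,410.00 − £2,700.00) = £417.00 + 23.8% × £2,710.00 = £1,061.98
Supplemental (20.2% flat on bonus): 20.2% × £3,400.00 = £686.80
Total state income tax: £1,061.98 + £686.80 = £1,748.78

£1,748.78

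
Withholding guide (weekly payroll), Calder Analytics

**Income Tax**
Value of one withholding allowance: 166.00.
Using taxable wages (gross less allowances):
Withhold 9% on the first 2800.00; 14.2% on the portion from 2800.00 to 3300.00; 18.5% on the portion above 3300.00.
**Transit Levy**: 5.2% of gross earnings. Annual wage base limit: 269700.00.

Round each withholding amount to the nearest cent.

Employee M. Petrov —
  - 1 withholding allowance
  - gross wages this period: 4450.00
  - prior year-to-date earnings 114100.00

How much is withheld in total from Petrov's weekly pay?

736.44

Income Tax: taxable = 4450.00 − 1×166.00 = 4284.00
  323.00 + 18.5% × (4284.00 − 3300.00) = 323.00 + 18.5% × 984.00 = 505.04
Transit Levy: 5.2% × 4450.00 = 231.40
Total: 505.04 + 231.40 = 736.44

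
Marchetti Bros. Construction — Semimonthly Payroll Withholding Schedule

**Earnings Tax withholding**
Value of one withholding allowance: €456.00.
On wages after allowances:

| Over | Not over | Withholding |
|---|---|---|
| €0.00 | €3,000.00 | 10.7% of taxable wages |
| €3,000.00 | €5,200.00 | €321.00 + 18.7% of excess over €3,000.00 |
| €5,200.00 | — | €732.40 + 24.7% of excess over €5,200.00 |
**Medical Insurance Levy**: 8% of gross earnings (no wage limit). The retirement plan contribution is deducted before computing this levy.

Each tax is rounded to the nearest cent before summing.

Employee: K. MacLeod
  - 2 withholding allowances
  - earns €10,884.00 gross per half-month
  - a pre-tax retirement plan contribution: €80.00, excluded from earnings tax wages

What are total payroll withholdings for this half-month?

€2,755.64

Earnings Tax: taxable = €10,884.00 − €80.00 − 2×€456.00 = €9,892.00
  €732.40 + 24.7% × (€9,892.00 − €5,200.00) = €732.40 + 24.7% × €4,692.00 = €1,891.32
Medical Insurance Levy: 8% × €10,804.00 = €864.32
Total: €1,891.32 + €864.32 = €2,755.64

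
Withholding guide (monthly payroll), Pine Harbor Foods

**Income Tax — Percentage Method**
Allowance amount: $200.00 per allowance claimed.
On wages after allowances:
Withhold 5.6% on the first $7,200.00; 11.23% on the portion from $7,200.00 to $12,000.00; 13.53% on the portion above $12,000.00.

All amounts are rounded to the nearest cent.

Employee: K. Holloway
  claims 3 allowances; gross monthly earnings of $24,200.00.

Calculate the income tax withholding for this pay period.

Income Tax: taxable = $24,200.00 − 3×$200.00 = $23,600.00
  $942.24 + 13.53% × ($23,600.00 − $12,000.00) = $942.24 + 13.53% × $11,600.00 = $2,511.72

$2,511.72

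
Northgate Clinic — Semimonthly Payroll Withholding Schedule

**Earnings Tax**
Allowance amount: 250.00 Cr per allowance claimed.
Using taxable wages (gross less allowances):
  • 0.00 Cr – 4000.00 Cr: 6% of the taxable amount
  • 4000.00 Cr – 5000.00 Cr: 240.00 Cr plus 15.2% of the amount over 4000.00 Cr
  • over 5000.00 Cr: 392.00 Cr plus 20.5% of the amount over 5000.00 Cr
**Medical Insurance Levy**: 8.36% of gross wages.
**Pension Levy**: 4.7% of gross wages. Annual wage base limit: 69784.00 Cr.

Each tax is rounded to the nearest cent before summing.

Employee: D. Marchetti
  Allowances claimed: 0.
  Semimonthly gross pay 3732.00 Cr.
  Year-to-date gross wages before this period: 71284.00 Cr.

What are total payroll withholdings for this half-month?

535.92 Cr

Earnings Tax: taxable = 3732.00 Cr
  6% × 3732.00 Cr = 223.92 Cr
Medical Insurance Levy: 8.36% × 3732.00 Cr = 312.00 Cr
Pension Levy: YTD 71284.00 Cr ≥ cap 69784.00 Cr → 0.00 Cr
Total: 223.92 Cr + 312.00 Cr + 0.00 Cr = 535.92 Cr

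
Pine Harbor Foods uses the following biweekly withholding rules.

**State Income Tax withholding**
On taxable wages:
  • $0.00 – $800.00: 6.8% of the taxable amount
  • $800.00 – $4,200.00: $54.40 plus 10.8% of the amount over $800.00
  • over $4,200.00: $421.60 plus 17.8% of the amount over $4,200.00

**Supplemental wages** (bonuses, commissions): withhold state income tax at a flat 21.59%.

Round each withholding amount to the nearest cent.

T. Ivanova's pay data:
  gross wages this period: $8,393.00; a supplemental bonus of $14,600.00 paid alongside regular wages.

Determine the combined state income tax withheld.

$4,320.09

State Income Tax: taxable = $8,393.00
  $421.60 + 17.8% × ($8,393.00 − $4,200.00) = $421.60 + 17.8% × $4,193.00 = $1,167.95
Supplemental (21.59% flat on bonus): 21.59% × $14,600.00 = $3,152.14
Total state income tax: $1,167.95 + $3,152.14 = $4,320.09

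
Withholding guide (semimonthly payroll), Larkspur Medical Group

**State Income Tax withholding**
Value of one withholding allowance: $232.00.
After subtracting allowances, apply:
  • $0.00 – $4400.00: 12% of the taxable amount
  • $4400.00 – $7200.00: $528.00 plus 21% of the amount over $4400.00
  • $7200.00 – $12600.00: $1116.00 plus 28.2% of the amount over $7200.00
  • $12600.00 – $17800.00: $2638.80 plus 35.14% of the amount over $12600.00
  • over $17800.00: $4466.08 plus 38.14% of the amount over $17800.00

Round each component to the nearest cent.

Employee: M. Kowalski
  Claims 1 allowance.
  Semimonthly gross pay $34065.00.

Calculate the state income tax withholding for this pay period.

$10581.07

State Income Tax: taxable = $34065.00 − 1×$232.00 = $33833.00
  $4466.08 + 38.14% × ($33833.00 − $17800.00) = $4466.08 + 38.14% × $16033.00 = $10581.07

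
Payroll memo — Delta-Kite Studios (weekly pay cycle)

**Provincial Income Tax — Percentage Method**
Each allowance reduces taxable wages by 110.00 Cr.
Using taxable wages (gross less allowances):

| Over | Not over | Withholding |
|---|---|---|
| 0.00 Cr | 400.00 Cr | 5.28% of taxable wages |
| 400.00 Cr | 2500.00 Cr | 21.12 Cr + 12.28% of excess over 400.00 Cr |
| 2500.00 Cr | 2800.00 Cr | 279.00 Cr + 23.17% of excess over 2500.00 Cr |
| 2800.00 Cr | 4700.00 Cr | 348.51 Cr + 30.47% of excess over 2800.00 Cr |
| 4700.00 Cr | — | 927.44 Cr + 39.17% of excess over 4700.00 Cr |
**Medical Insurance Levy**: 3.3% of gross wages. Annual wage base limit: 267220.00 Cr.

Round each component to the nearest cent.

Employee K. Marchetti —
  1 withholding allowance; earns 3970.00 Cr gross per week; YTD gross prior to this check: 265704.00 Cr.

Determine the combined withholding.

721.52 Cr

Provincial Income Tax: taxable = 3970.00 Cr − 1×110.00 Cr = 3860.00 Cr
  348.51 Cr + 30.47% × (3860.00 Cr − 2800.00 Cr) = 348.51 Cr + 30.47% × 1060.00 Cr = 671.49 Cr
Medical Insurance Levy: cap 267220.00 Cr − YTD 265704.00 Cr = 1516.00 Cr subject; 3.3% × 1516.00 Cr = 50.03 Cr
Total: 671.49 Cr + 50.03 Cr = 721.52 Cr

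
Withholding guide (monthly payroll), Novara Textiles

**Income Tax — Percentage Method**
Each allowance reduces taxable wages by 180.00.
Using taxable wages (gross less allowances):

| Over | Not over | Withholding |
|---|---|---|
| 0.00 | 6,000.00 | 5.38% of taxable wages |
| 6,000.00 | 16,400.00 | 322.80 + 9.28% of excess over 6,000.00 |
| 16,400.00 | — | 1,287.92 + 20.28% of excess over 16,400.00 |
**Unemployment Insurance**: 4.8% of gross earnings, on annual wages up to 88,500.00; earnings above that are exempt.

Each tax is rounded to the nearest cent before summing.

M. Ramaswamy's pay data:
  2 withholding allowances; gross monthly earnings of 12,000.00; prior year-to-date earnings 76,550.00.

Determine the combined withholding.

Income Tax: taxable = 12,000.00 − 2×180.00 = 11,640.00
  322.80 + 9.28% × (11,640.00 − 6,000.00) = 322.80 + 9.28% × 5,640.00 = 846.19
Unemployment Insurance: cap 88,500.00 − YTD 76,550.00 = 11,950.00 subject; 4.8% × 11,950.00 = 573.60
Total: 846.19 + 573.60 = 1,419.79

1,419.79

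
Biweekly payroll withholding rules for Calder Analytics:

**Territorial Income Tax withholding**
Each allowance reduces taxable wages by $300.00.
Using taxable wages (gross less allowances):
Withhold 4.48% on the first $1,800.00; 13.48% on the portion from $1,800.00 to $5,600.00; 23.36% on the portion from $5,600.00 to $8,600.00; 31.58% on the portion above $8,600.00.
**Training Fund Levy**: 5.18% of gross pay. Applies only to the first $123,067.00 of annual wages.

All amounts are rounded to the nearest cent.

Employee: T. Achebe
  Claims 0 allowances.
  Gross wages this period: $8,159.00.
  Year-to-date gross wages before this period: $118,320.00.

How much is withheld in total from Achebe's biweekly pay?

$1,436.55

Territorial Income Tax: taxable = $8,159.00
  $592.88 + 23.36% × ($8,159.00 − $5,600.00) = $592.88 + 23.36% × $2,559.00 = $1,190.66
Training Fund Levy: cap $123,067.00 − YTD $118,320.00 = $4,747.00 subject; 5.18% × $4,747.00 = $245.89
Total: $1,190.66 + $245.89 = $1,436.55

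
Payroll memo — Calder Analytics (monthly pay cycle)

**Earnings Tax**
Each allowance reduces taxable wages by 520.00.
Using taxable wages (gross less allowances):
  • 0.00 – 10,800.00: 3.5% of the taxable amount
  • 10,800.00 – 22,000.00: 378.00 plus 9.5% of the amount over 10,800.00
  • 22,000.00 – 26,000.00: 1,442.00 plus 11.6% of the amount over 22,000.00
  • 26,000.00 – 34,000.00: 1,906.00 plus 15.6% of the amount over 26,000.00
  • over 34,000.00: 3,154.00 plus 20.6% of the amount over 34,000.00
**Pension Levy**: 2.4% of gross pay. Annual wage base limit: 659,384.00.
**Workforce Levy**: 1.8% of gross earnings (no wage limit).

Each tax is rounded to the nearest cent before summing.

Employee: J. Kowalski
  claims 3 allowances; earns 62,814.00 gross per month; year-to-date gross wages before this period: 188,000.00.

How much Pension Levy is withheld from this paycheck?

Pension Levy: 2.4% × 62,814.00 = 1,507.54

1,507.54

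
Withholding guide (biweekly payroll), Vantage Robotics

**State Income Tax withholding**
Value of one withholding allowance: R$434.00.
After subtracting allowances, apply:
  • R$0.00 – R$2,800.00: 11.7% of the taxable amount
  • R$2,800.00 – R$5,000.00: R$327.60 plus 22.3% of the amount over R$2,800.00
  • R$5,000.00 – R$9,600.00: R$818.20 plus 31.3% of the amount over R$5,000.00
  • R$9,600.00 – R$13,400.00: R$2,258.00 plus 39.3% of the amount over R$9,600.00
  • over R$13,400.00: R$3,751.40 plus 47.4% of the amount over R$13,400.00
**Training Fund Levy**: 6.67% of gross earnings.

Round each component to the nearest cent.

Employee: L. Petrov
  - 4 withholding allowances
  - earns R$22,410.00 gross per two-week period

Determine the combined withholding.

R$8,694.03

State Income Tax: taxable = R$22,410.00 − 4×R$434.00 = R$20,674.00
  R$3,751.40 + 47.4% × (R$20,674.00 − R$13,400.00) = R$3,751.40 + 47.4% × R$7,274.00 = R$7,199.28
Training Fund Levy: 6.67% × R$22,410.00 = R$1,494.75
Total: R$7,199.28 + R$1,494.75 = R$8,694.03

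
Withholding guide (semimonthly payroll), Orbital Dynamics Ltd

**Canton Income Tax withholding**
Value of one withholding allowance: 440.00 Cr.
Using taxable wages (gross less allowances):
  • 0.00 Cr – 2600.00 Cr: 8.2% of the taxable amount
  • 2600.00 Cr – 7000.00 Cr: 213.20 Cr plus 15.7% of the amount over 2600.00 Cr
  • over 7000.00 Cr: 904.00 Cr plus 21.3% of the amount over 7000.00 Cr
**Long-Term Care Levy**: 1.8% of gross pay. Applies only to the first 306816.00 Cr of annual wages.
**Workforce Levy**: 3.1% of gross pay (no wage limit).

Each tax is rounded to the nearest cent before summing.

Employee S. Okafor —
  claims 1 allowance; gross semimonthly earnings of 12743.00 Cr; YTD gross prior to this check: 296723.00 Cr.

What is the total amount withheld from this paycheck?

2610.24 Cr

Canton Income Tax: taxable = 12743.00 Cr − 1×440.00 Cr = 12303.00 Cr
  904.00 Cr + 21.3% × (12303.00 Cr − 7000.00 Cr) = 904.00 Cr + 21.3% × 5303.00 Cr = 2033.54 Cr
Long-Term Care Levy: cap 306816.00 Cr − YTD 296723.00 Cr = 10093.00 Cr subject; 1.8% × 10093.00 Cr = 181.67 Cr
Workforce Levy: 3.1% × 12743.00 Cr = 395.03 Cr
Total: 2033.54 Cr + 181.67 Cr + 395.03 Cr = 2610.24 Cr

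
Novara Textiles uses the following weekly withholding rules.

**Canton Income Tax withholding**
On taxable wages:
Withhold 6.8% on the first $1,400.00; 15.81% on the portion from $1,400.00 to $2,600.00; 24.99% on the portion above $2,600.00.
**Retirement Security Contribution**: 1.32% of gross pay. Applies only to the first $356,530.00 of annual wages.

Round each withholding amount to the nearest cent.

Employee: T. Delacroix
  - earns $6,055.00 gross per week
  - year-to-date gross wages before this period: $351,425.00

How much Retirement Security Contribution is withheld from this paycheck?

Retirement Security Contribution: cap $356,530.00 − YTD $351,425.00 = $5,105.00 subject; 1.32% × $5,105.00 = $67.39

$67.39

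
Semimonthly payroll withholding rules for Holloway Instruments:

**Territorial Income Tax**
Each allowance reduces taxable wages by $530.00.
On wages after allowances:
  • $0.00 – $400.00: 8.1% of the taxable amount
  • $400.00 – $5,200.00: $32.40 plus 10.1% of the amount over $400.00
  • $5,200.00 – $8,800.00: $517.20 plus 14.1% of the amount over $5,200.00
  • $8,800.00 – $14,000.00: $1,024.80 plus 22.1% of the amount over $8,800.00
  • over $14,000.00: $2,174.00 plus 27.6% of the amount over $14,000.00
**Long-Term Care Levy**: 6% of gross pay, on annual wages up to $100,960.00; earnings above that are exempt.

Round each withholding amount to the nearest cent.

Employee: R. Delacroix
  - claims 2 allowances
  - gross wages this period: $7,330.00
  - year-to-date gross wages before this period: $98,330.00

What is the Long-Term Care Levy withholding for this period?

$157.80

Long-Term Care Levy: cap $100,960.00 − YTD $98,330.00 = $2,630.00 subject; 6% × $2,630.00 = $157.80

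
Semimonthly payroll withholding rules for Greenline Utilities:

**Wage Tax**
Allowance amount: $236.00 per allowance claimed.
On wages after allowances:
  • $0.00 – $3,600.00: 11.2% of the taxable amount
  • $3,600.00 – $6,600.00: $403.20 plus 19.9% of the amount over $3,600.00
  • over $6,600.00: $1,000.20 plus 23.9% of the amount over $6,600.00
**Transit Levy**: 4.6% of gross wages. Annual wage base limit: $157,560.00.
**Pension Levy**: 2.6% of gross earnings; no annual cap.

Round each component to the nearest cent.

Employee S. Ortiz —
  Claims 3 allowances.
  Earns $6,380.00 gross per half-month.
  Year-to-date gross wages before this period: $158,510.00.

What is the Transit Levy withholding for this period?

$0.00

Transit Levy: YTD $158,510.00 ≥ cap $157,560.00 → $0.00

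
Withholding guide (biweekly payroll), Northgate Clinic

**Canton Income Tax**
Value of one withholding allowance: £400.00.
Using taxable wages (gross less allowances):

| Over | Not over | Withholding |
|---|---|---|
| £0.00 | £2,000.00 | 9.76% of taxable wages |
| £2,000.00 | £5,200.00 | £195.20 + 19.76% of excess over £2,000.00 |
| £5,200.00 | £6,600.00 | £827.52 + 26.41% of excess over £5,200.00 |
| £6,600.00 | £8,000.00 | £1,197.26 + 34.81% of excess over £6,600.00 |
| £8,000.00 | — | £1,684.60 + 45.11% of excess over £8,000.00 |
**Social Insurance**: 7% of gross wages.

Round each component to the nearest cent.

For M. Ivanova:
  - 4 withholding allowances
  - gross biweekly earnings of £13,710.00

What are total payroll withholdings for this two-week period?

Canton Income Tax: taxable = £13,710.00 − 4×£400.00 = £12,110.00
  £1,684.60 + 45.11% × (£12,110.00 − £8,000.00) = £1,684.60 + 45.11% × £4,110.00 = £3,538.62
Social Insurance: 7% × £13,710.00 = £959.70
Total: £3,538.62 + £959.70 = £4,498.32

£4,498.32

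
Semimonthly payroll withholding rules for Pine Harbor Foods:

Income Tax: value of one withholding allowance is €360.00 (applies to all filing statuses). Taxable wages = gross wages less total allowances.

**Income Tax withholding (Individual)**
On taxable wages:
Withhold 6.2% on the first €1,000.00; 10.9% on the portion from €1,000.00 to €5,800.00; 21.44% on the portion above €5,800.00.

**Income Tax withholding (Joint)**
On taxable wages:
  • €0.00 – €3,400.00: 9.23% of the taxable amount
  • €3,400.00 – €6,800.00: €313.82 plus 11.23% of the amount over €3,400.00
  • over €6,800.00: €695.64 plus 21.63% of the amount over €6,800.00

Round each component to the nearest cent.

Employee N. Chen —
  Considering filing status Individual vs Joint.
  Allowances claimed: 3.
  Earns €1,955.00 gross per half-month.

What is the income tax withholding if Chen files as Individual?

Income Tax (Individual): taxable = €1,955.00 − 3×€360.00 = €875.00
  6.2% × €875.00 = €54.25

€54.25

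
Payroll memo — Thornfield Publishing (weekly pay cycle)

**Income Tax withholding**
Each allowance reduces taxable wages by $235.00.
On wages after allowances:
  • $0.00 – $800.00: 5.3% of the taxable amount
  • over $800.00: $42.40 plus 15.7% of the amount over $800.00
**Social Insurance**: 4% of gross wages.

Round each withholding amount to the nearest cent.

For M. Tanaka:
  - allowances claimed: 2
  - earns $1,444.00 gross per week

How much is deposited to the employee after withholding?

$1,316.52

Income Tax: taxable = $1,444.00 − 2×$235.00 = $974.00
  $42.40 + 15.7% × ($974.00 − $800.00) = $42.40 + 15.7% × $174.00 = $69.72
Social Insurance: 4% × $1,444.00 = $57.76
Total withheld: $69.72 + $57.76 = $127.48
Net pay: $1,444.00 − $127.48 = $1,316.52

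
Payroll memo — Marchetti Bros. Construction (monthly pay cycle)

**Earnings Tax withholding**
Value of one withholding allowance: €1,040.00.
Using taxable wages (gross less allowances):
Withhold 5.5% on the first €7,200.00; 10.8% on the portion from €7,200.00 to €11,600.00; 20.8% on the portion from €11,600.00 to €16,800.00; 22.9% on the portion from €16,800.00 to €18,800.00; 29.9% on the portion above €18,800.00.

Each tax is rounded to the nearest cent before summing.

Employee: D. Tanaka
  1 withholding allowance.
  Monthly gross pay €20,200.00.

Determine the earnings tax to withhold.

€2,518.44

Earnings Tax: taxable = €20,200.00 − 1×€1,040.00 = €19,160.00
  €2,410.80 + 29.9% × (€19,160.00 − €18,800.00) = €2,410.80 + 29.9% × €360.00 = €2,518.44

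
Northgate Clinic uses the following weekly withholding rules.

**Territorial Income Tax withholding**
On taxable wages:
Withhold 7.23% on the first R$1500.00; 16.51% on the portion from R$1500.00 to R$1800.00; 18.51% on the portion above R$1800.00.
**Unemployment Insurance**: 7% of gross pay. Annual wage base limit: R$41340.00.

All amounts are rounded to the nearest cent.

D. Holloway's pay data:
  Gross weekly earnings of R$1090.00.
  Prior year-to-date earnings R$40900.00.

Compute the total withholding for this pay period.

Territorial Income Tax: taxable = R$1090.00
  7.23% × R$1090.00 = R$78.81
Unemployment Insurance: cap R$41340.00 − YTD R$40900.00 = R$440.00 subject; 7% × R$440.00 = R$30.80
Total: R$78.81 + R$30.80 = R$109.61

R$109.61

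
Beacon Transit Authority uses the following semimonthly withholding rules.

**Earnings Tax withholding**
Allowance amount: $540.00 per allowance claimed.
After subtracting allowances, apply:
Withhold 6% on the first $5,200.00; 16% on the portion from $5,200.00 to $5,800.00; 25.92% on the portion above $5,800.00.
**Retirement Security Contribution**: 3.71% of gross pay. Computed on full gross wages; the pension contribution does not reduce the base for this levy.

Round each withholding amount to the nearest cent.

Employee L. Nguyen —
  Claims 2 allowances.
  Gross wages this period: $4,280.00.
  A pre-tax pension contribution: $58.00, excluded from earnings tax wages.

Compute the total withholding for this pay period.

Earnings Tax: taxable = $4,280.00 − $58.00 − 2×$540.00 = $3,142.00
  6% × $3,142.00 = $188.52
Retirement Security Contribution: 3.71% × $4,280.00 = $158.79
Total: $188.52 + $158.79 = $347.31

$347.31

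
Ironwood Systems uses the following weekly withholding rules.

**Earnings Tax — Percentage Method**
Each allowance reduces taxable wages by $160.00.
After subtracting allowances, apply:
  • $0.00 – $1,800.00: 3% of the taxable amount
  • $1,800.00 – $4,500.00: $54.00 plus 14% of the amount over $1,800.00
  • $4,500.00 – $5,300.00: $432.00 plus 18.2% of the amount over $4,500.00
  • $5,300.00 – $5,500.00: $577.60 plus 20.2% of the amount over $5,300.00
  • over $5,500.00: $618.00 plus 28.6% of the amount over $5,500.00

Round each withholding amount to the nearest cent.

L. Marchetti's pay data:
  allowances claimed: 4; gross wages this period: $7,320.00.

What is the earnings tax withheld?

Earnings Tax: taxable = $7,320.00 − 4×$160.00 = $6,680.00
  $618.00 + 28.6% × ($6,680.00 − $5,500.00) = $618.00 + 28.6% × $1,180.00 = $955.48

$955.48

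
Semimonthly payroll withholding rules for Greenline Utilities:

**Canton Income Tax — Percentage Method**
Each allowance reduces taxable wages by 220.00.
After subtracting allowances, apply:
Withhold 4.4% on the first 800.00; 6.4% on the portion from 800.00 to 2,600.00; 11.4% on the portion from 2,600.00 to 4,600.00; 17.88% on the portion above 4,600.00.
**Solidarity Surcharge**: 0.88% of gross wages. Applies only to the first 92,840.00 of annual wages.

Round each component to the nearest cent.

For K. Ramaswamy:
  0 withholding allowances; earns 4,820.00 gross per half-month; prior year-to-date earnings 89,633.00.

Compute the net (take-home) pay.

4,374.04

Canton Income Tax: taxable = 4,820.00
  378.40 + 17.88% × (4,820.00 − 4,600.00) = 378.40 + 17.88% × 220.00 = 417.74
Solidarity Surcharge: cap 92,840.00 − YTD 89,633.00 = 3,207.00 subject; 0.88% × 3,207.00 = 28.22
Total withheld: 417.74 + 28.22 = 445.96
Net pay: 4,820.00 − 445.96 = 4,374.04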